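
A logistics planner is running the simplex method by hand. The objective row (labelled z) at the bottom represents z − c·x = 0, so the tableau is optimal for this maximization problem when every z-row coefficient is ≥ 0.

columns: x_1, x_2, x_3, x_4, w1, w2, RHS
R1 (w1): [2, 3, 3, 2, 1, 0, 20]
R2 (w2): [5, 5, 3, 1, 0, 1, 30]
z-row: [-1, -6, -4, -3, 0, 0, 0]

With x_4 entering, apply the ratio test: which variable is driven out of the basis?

Column x_4 entries and ratios — w1: 20/2 = 10; w2: 30/1 = 30.
Smallest ratio is 10 in the row of w1, so w1 leaves.

w1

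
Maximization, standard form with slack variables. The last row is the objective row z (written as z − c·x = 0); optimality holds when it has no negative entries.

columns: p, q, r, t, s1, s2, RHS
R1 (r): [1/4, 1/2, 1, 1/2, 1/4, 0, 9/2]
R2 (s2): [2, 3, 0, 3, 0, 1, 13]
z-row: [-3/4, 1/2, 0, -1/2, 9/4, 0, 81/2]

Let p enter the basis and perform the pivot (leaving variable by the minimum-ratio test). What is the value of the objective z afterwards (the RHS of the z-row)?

363/8

Ratio test on column p — row 1: (9/2)/(1/4) = 18; row 2: 13/2 = 13/2. Minimum is 13/2 at row 2 (s2 leaves); pivot element 2.
Pivot on row 2; the z-row RHS becomes 81/2 − (-3/4)·(13/2) = 363/8.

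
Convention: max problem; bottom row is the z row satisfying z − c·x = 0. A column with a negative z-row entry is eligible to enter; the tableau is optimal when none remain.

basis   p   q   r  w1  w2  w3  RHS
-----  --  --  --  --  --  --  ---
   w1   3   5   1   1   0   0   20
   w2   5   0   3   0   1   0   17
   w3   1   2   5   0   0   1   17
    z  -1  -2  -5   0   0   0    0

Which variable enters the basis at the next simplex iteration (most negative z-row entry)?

r

Negative z-row entries: p: -1, q: -2, r: -5.
The most negative is -5 in column r, so r enters.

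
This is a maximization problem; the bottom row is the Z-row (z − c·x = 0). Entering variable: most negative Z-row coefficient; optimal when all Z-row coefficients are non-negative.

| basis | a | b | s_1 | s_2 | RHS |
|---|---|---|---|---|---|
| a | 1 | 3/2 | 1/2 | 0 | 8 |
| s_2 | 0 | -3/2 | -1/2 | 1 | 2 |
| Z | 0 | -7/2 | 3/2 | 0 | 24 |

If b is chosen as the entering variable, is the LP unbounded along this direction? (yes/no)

no

Column b has positive entries in row(s) 1, so the ratio test bounds it — not unbounded.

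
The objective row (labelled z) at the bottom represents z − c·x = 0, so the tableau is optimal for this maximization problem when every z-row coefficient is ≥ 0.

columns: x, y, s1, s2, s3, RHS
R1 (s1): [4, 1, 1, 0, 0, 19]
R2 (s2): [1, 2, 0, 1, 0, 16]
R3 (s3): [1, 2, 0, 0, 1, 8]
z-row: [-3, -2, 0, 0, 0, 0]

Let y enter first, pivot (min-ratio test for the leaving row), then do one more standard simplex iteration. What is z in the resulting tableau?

116/7

Ratio test on column y — row 1: 19/1 = 19; row 2: 16/2 = 8; row 3: 8/2 = 4. Minimum is 4 at row 3 (s3 leaves); pivot element 2.
Pivot on row 3; the z-row RHS becomes 0 − (-2)·4 = 8.
Next entering variable (most negative z-row entry -2): x.
Ratio test on column x — row 1: 15/(7/2) = 30/7; row 2: entry 0 ≤ 0; row 3: 4/(1/2) = 8. Minimum is 30/7 at row 1 (s1 leaves); pivot element 7/2.
After the second pivot the z-row RHS is 8 − (-2)·(30/7) = 116/7.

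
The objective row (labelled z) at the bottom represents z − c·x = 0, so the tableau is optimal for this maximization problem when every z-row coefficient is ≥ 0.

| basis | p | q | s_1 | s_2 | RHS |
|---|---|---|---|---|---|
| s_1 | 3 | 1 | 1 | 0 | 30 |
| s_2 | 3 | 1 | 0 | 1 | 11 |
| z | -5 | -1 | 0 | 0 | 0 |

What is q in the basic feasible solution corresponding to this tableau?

q is not in the basis, so in the current basic feasible solution q = 0.

0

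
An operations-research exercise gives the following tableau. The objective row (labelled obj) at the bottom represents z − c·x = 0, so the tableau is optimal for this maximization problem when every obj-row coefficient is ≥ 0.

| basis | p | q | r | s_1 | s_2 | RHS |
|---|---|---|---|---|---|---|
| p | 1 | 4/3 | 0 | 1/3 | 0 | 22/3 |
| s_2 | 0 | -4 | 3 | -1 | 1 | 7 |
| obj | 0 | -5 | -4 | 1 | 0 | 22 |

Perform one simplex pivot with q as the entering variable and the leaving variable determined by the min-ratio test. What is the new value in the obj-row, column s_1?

9/4

Ratio test on column q — row 1: (22/3)/(4/3) = 11/2; row 2: entry -4 ≤ 0. Minimum is 11/2 at row 1 (p leaves); pivot element 4/3.
Divide row 1 by 4/3; eliminate column q from the other rows.
obj-row update in column s_1: 1 − (-5)·(1/4) = 9/4.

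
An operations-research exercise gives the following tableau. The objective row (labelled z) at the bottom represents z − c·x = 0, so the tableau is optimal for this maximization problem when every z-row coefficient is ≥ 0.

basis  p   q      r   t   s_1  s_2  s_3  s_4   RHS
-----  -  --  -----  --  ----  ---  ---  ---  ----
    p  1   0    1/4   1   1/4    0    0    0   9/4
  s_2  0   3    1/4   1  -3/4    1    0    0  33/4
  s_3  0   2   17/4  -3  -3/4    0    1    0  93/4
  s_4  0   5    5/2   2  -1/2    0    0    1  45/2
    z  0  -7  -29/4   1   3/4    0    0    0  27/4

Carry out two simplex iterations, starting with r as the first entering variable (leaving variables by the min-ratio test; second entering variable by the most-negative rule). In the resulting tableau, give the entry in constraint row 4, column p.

-16/5

Ratio test on column r — row 1: (9/4)/(1/4) = 9; row 2: (33/4)/(1/4) = 33; row 3: (93/4)/(17/4) = 93/17; row 4: (45/2)/(5/2) = 9. Minimum is 93/17 at row 3 (s_3 leaves); pivot element 17/4.
Divide row 3 by 17/4; eliminate column r from the other rows.
Second iteration: most negative z-row entry is -70/17 in column t, so t enters.
Ratio test on column t — row 1: (15/17)/(20/17) = 3/4; row 2: (117/17)/(20/17) = 117/20; row 3: entry -12/17 ≤ 0; row 4: (150/17)/(64/17) = 75/32. Minimum is 3/4 at row 1 (p leaves); pivot element 20/17.
Divide row 1 by 20/17; eliminate column t from the other rows.
After both pivots, the entry at constraint row 4, column p is -16/5.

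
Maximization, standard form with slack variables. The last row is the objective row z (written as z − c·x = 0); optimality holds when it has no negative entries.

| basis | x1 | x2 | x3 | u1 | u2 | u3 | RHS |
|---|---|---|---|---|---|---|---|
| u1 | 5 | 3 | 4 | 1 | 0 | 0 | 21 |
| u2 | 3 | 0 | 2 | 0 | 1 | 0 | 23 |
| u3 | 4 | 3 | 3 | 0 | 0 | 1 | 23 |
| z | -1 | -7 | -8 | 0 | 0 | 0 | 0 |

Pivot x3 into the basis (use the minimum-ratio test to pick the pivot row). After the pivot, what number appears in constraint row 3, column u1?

-3/4

Ratio test on column x3 — row 1: 21/4 = 21/4; row 2: 23/2 = 23/2; row 3: 23/3 = 23/3. Minimum is 21/4 at row 1 (u1 leaves); pivot element 4.
Divide row 1 by 4; eliminate column x3 from the other rows.
Row 3 update in column u1: 0 − 3·(1/4) = -3/4.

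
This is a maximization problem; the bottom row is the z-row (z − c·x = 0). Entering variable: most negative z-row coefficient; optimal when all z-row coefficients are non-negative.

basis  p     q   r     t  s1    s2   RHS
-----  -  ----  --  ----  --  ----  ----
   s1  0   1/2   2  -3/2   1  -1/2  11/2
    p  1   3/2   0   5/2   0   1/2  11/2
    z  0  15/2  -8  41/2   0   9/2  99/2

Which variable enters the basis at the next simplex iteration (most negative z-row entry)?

r

Negative z-row entries: r: -8.
The most negative is -8 in column r, so r enters.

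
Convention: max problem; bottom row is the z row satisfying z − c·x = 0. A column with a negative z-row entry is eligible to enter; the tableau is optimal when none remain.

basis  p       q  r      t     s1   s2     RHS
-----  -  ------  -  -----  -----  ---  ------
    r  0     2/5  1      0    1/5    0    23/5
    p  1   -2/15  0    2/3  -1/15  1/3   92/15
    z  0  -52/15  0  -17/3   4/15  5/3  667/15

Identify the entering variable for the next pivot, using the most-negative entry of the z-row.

t

Negative z-row entries: q: -52/15, t: -17/3.
The most negative is -17/3 in column t, so t enters.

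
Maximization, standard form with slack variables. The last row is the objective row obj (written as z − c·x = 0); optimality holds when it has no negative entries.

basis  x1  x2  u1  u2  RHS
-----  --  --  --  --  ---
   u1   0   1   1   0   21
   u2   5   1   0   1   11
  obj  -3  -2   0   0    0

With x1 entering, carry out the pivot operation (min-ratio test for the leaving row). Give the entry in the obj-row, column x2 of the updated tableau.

-7/5

Ratio test on column x1 — row 1: entry 0 ≤ 0; row 2: 11/5 = 11/5. Minimum is 11/5 at row 2 (u2 leaves); pivot element 5.
Divide row 2 by 5; eliminate column x1 from the other rows.
obj-row update in column x2: -2 − (-3)·(1/5) = -7/5.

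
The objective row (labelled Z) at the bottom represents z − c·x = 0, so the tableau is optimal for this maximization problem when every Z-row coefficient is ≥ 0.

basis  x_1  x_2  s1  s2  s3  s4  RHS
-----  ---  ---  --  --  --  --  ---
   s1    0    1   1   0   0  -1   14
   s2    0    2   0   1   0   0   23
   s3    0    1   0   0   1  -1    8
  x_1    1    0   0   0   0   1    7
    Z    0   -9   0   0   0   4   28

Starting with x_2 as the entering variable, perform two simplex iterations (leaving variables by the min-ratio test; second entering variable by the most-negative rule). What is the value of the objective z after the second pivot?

235/2

Ratio test on column x_2 — row 1: 14/1 = 14; row 2: 23/2 = 23/2; row 3: 8/1 = 8; row 4: entry 0 ≤ 0. Minimum is 8 at row 3 (s3 leaves); pivot element 1.
Pivot on row 3; the Z-row RHS becomes 28 − (-9)·8 = 100.
Next entering variable (most negative Z-row entry -5): s4.
Ratio test on column s4 — row 1: entry 0 ≤ 0; row 2: 7/2 = 7/2; row 3: entry -1 ≤ 0; row 4: 7/1 = 7. Minimum is 7/2 at row 2 (s2 leaves); pivot element 2.
After the second pivot the Z-row RHS is 100 − (-5)·(7/2) = 235/2.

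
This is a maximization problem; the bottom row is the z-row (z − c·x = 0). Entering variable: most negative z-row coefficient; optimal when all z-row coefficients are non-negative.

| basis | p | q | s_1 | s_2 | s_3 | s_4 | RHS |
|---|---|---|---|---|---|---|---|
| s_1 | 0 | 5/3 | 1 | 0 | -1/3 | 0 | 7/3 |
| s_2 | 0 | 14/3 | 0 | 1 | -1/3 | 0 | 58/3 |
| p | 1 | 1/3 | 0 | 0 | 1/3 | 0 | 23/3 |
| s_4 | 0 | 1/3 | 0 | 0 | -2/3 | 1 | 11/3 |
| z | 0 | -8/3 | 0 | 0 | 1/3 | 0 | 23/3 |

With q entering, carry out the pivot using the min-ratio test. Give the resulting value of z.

Ratio test on column q — row 1: (7/3)/(5/3) = 7/5; row 2: (58/3)/(14/3) = 29/7; row 3: (23/3)/(1/3) = 23; row 4: (11/3)/(1/3) = 11. Minimum is 7/5 at row 1 (s_1 leaves); pivot element 5/3.
Pivot on row 1; the z-row RHS becomes 23/3 − (-8/3)·(7/5) = 57/5.

57/5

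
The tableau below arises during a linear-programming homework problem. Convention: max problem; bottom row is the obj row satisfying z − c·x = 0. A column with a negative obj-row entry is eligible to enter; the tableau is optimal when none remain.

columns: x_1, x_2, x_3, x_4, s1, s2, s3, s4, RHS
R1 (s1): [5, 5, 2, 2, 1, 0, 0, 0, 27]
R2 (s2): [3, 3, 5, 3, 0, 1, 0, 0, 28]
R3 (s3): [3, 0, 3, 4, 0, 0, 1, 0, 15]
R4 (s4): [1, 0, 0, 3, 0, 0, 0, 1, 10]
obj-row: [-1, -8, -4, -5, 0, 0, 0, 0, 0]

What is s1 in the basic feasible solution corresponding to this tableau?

27

s1 is basic (row 1); its value is the RHS of that row, 27.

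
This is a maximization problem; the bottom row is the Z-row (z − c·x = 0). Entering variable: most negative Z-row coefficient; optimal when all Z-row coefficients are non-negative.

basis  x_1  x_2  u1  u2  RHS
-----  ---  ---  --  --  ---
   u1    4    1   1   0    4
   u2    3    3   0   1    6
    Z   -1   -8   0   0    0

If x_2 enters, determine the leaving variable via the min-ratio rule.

Column x_2 entries and ratios — u1: 4/1 = 4; u2: 6/3 = 2.
Smallest ratio is 2 in the row of u2, so u2 leaves.

u2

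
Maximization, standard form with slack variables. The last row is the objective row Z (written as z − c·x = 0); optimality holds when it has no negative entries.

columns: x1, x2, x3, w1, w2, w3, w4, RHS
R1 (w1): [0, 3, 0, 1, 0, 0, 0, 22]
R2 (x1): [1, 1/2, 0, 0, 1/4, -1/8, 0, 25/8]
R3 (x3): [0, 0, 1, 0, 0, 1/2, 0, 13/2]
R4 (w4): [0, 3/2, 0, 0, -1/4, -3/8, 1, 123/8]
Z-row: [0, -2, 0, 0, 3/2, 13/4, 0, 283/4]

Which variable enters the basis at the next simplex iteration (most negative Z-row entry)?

Negative Z-row entries: x2: -2.
The most negative is -2 in column x2, so x2 enters.

x2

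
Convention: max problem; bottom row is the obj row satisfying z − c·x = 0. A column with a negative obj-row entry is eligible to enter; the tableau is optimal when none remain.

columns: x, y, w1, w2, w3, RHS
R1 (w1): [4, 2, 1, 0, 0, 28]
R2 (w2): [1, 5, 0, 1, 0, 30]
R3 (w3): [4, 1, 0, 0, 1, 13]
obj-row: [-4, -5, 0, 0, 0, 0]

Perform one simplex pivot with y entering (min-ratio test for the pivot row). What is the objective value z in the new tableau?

30

Ratio test on column y — row 1: 28/2 = 14; row 2: 30/5 = 6; row 3: 13/1 = 13. Minimum is 6 at row 2 (w2 leaves); pivot element 5.
Pivot on row 2; the obj-row RHS becomes 0 − (-5)·6 = 30.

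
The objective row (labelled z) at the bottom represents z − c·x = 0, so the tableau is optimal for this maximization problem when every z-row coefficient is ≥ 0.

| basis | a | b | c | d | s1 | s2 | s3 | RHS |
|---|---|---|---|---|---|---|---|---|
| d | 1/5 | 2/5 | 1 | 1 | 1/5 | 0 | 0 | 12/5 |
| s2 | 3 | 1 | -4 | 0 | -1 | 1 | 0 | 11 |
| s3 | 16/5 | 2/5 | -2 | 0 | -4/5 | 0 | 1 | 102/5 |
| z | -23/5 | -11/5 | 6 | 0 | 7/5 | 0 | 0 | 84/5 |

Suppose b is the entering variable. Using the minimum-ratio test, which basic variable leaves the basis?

d

Column b entries and ratios — d: (12/5)/(2/5) = 6; s2: 11/1 = 11; s3: (102/5)/(2/5) = 51.
Smallest ratio is 6 in the row of d, so d leaves.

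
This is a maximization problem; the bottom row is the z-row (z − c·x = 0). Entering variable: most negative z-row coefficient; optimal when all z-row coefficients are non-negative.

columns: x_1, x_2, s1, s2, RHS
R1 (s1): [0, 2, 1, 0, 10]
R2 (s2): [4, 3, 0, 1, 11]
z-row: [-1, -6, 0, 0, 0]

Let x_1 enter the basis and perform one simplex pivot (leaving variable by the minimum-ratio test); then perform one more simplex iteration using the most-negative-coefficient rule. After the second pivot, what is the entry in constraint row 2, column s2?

Ratio test on column x_1 — row 1: entry 0 ≤ 0; row 2: 11/4 = 11/4. Minimum is 11/4 at row 2 (s2 leaves); pivot element 4.
Divide row 2 by 4; eliminate column x_1 from the other rows.
Second iteration: most negative z-row entry is -21/4 in column x_2, so x_2 enters.
Ratio test on column x_2 — row 1: 10/2 = 5; row 2: (11/4)/(3/4) = 11/3. Minimum is 11/3 at row 2 (x_1 leaves); pivot element 3/4.
Divide row 2 by 3/4; eliminate column x_2 from the other rows.
After both pivots, the entry at constraint row 2, column s2 is 1/3.

1/3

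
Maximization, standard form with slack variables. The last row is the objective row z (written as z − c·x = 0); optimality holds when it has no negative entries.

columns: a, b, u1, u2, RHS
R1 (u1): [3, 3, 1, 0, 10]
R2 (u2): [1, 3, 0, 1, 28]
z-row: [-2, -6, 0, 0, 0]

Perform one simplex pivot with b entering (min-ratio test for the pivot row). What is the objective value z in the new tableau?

Ratio test on column b — row 1: 10/3 = 10/3; row 2: 28/3 = 28/3. Minimum is 10/3 at row 1 (u1 leaves); pivot element 3.
Pivot on row 1; the z-row RHS becomes 0 − (-6)·(10/3) = 20.

20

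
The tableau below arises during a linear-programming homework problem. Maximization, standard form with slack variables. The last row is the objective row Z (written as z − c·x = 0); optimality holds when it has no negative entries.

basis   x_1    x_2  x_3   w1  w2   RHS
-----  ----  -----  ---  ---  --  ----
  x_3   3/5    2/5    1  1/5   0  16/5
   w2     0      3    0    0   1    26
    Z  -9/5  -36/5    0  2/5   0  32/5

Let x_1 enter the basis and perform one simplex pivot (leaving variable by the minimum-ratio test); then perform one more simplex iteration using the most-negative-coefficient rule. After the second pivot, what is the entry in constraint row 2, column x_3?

Ratio test on column x_1 — row 1: (16/5)/(3/5) = 16/3; row 2: entry 0 ≤ 0. Minimum is 16/3 at row 1 (x_3 leaves); pivot element 3/5.
Divide row 1 by 3/5; eliminate column x_1 from the other rows.
Second iteration: most negative Z-row entry is -6 in column x_2, so x_2 enters.
Ratio test on column x_2 — row 1: (16/3)/(2/3) = 8; row 2: 26/3 = 26/3. Minimum is 8 at row 1 (x_1 leaves); pivot element 2/3.
Divide row 1 by 2/3; eliminate column x_2 from the other rows.
After both pivots, the entry at constraint row 2, column x_3 is -15/2.

-15/2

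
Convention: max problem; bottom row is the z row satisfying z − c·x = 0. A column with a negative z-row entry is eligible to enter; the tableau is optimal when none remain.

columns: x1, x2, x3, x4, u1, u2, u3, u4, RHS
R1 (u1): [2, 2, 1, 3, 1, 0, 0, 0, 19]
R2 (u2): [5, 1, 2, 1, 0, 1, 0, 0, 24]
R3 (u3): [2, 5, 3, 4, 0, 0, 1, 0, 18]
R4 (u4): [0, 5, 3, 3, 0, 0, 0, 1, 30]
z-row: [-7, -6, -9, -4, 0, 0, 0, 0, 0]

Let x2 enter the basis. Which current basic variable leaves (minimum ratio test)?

u3

Column x2 entries and ratios — u1: 19/2 = 19/2; u2: 24/1 = 24; u3: 18/5 = 18/5; u4: 30/5 = 6.
Smallest ratio is 18/5 in the row of u3, so u3 leaves.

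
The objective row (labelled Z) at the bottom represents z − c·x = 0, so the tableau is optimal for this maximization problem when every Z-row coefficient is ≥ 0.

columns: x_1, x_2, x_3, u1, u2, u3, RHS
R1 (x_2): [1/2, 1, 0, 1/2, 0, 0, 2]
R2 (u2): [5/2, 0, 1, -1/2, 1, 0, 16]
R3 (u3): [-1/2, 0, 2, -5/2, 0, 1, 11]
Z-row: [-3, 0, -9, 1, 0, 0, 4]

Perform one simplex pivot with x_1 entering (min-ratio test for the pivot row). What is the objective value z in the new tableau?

16

Ratio test on column x_1 — row 1: 2/(1/2) = 4; row 2: 16/(5/2) = 32/5; row 3: entry -1/2 ≤ 0. Minimum is 4 at row 1 (x_2 leaves); pivot element 1/2.
Pivot on row 1; the Z-row RHS becomes 4 − (-3)·4 = 16.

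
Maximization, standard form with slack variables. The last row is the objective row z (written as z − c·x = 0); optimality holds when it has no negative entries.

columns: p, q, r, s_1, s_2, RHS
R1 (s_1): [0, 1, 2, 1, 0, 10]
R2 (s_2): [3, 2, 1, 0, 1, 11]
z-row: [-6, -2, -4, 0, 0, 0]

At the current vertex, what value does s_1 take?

10

s_1 is basic (row 1); its value is the RHS of that row, 10.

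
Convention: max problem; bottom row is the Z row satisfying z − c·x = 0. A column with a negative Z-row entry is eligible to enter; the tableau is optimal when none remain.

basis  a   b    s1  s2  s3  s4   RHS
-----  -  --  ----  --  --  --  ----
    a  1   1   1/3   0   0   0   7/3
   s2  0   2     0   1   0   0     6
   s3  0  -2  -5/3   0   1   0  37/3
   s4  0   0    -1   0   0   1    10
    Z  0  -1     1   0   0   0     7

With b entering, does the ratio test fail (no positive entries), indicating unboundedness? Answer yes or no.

Column b has positive entries in row(s) 1, 2, so the ratio test bounds it — not unbounded.

no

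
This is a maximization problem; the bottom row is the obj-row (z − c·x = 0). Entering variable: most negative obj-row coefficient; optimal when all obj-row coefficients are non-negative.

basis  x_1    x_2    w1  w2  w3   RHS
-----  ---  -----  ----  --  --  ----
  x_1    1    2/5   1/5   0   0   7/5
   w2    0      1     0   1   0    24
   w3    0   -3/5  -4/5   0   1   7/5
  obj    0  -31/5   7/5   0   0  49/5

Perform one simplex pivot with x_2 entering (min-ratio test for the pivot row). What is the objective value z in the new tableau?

Ratio test on column x_2 — row 1: (7/5)/(2/5) = 7/2; row 2: 24/1 = 24; row 3: entry -3/5 ≤ 0. Minimum is 7/2 at row 1 (x_1 leaves); pivot element 2/5.
Pivot on row 1; the obj-row RHS becomes 49/5 − (-31/5)·(7/2) = 63/2.

63/2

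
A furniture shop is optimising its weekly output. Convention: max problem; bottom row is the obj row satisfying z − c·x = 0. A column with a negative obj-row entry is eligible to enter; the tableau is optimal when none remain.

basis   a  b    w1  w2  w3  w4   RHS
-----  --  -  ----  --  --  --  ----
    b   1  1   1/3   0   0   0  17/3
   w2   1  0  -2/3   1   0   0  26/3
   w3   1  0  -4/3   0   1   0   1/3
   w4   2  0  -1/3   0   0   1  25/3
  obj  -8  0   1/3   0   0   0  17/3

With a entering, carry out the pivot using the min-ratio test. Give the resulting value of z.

25/3

Ratio test on column a — row 1: (17/3)/1 = 17/3; row 2: (26/3)/1 = 26/3; row 3: (1/3)/1 = 1/3; row 4: (25/3)/2 = 25/6. Minimum is 1/3 at row 3 (w3 leaves); pivot element 1.
Pivot on row 3; the obj-row RHS becomes 17/3 − (-8)·(1/3) = 25/3.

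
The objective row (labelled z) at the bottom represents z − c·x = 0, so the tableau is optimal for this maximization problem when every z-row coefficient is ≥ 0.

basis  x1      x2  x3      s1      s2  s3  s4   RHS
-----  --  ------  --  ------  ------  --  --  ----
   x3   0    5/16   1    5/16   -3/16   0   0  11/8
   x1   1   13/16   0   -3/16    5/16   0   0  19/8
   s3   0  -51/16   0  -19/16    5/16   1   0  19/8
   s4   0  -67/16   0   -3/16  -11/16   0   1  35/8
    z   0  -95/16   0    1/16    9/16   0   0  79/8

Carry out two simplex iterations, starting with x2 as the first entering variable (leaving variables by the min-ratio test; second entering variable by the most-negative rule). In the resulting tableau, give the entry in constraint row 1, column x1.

-1

Ratio test on column x2 — row 1: (11/8)/(5/16) = 22/5; row 2: (19/8)/(13/16) = 38/13; row 3: entry -51/16 ≤ 0; row 4: entry -67/16 ≤ 0. Minimum is 38/13 at row 2 (x1 leaves); pivot element 13/16.
Divide row 2 by 13/16; eliminate column x2 from the other rows.
Second iteration: most negative z-row entry is -17/13 in column s1, so s1 enters.
Ratio test on column s1 — row 1: (6/13)/(5/13) = 6/5; row 2: entry -3/13 ≤ 0; row 3: entry -25/13 ≤ 0; row 4: entry -15/13 ≤ 0. Minimum is 6/5 at row 1 (x3 leaves); pivot element 5/13.
Divide row 1 by 5/13; eliminate column s1 from the other rows.
After both pivots, the entry at constraint row 1, column x1 is -1.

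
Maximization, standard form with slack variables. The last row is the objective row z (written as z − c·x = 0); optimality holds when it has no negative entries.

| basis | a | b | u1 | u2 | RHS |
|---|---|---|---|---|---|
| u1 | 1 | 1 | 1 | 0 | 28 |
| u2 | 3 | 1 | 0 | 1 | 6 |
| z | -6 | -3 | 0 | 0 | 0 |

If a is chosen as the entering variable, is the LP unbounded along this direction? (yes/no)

no

Column a has positive entries in row(s) 1, 2, so the ratio test bounds it — not unbounded.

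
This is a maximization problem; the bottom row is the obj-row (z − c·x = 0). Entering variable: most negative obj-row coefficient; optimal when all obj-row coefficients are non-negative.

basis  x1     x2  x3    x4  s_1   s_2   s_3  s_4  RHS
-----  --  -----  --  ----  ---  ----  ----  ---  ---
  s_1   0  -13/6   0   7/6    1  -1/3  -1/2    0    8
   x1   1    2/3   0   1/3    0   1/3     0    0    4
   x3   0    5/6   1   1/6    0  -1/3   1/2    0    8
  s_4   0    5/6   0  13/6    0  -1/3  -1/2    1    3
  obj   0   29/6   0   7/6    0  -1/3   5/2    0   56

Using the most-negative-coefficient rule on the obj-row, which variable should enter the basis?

s_2

Negative obj-row entries: s_2: -1/3.
The most negative is -1/3 in column s_2, so s_2 enters.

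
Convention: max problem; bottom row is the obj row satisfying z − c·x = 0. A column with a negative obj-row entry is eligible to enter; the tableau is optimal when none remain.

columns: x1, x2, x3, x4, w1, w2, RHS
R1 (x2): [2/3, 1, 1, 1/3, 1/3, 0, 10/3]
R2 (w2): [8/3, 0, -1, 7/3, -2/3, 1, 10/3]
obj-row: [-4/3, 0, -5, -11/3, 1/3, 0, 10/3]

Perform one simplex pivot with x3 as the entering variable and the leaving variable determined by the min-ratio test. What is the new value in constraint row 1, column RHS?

10/3

Ratio test on column x3 — row 1: (10/3)/1 = 10/3; row 2: entry -1 ≤ 0. Minimum is 10/3 at row 1 (x2 leaves); pivot element 1.
Divide row 1 by 1; eliminate column x3 from the other rows.
In the new row 1, the RHS entry is the old entry divided by the pivot: (10/3)/1 = 10/3.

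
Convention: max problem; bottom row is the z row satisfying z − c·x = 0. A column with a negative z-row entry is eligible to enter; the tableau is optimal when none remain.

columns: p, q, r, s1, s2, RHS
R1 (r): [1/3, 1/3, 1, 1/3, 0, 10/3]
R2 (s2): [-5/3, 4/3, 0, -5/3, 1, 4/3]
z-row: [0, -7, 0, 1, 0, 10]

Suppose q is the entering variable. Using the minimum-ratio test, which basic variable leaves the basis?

s2

Column q entries and ratios — r: (10/3)/(1/3) = 10; s2: (4/3)/(4/3) = 1.
Smallest ratio is 1 in the row of s2, so s2 leaves.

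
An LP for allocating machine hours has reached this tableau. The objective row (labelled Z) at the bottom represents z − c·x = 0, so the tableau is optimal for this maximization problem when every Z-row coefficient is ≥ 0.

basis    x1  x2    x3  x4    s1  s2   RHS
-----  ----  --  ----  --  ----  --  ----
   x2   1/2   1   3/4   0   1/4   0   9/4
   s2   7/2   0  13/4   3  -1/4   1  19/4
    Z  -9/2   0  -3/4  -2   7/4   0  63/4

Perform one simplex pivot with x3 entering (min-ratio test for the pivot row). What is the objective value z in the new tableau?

219/13

Ratio test on column x3 — row 1: (9/4)/(3/4) = 3; row 2: (19/4)/(13/4) = 19/13. Minimum is 19/13 at row 2 (s2 leaves); pivot element 13/4.
Pivot on row 2; the Z-row RHS becomes 63/4 − (-3/4)·(19/13) = 219/13.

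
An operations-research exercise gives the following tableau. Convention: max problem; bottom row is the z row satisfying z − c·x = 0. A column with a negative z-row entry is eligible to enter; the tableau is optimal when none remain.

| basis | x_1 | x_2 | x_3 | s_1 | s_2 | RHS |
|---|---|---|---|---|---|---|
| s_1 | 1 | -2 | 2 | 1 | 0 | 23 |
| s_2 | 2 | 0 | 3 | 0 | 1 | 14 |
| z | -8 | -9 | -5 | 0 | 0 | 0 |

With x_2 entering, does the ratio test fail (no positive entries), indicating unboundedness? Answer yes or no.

Every constraint-row entry in column x_2 is ≤ 0, so increasing x_2 is unbounded.

yes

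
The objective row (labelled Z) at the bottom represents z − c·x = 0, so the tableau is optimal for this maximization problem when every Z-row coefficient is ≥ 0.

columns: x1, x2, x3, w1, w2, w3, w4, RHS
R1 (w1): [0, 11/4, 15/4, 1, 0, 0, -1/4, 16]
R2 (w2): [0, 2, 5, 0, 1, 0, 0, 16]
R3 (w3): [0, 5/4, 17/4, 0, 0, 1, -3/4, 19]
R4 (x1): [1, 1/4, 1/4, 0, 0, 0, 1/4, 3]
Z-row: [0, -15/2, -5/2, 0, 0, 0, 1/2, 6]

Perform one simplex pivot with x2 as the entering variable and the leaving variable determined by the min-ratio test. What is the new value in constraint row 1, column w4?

-1/11

Ratio test on column x2 — row 1: 16/(11/4) = 64/11; row 2: 16/2 = 8; row 3: 19/(5/4) = 76/5; row 4: 3/(1/4) = 12. Minimum is 64/11 at row 1 (w1 leaves); pivot element 11/4.
Divide row 1 by 11/4; eliminate column x2 from the other rows.
In the new row 1, the w4 entry is the old entry divided by the pivot: (-1/4)/(11/4) = -1/11.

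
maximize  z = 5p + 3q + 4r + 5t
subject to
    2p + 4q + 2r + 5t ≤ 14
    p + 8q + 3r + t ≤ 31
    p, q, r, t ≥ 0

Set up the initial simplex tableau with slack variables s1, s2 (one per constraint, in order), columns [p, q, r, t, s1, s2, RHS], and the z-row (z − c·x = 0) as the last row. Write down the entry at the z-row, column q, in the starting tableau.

-3

The z-row carries the negated objective coefficients: the q entry is -3.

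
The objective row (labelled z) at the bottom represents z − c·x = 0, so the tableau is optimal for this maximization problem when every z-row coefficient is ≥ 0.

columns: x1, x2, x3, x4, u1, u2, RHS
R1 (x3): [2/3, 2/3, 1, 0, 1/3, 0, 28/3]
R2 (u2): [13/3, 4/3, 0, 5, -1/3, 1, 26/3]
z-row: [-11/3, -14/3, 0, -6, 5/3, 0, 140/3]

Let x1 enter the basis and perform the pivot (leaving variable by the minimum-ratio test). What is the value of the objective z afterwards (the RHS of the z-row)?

54

Ratio test on column x1 — row 1: (28/3)/(2/3) = 14; row 2: (26/3)/(13/3) = 2. Minimum is 2 at row 2 (u2 leaves); pivot element 13/3.
Pivot on row 2; the z-row RHS becomes 140/3 − (-11/3)·2 = 54.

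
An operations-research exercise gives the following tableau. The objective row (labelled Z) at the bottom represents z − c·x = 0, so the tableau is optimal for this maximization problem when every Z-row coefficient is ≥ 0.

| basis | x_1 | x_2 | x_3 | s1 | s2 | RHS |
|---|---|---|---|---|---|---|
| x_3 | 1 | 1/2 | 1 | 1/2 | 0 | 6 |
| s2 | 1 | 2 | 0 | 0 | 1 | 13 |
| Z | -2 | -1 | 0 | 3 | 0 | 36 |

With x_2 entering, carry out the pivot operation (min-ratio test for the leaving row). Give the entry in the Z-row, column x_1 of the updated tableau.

Ratio test on column x_2 — row 1: 6/(1/2) = 12; row 2: 13/2 = 13/2. Minimum is 13/2 at row 2 (s2 leaves); pivot element 2.
Divide row 2 by 2; eliminate column x_2 from the other rows.
Z-row update in column x_1: -2 − (-1)·(1/2) = -3/2.

-3/2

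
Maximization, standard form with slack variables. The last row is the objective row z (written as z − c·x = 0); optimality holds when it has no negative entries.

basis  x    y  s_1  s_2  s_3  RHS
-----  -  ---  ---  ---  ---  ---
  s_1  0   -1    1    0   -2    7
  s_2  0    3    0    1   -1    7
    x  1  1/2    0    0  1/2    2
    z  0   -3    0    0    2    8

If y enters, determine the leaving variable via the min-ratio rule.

Column y entries and ratios — s_1: -1 ≤ 0, skip; s_2: 7/3 = 7/3; x: 2/(1/2) = 4.
Smallest ratio is 7/3 in the row of s_2, so s_2 leaves.

s_2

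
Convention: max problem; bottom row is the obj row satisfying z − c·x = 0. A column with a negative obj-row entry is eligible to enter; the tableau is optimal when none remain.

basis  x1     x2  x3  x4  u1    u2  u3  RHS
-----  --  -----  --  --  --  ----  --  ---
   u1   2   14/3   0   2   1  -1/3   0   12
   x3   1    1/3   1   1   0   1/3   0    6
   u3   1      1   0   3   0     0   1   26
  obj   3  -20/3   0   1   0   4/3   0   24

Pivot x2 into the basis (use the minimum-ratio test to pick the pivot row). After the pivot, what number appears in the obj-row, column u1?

Ratio test on column x2 — row 1: 12/(14/3) = 18/7; row 2: 6/(1/3) = 18; row 3: 26/1 = 26. Minimum is 18/7 at row 1 (u1 leaves); pivot element 14/3.
Divide row 1 by 14/3; eliminate column x2 from the other rows.
obj-row update in column u1: 0 − (-20/3)·(3/14) = 10/7.

10/7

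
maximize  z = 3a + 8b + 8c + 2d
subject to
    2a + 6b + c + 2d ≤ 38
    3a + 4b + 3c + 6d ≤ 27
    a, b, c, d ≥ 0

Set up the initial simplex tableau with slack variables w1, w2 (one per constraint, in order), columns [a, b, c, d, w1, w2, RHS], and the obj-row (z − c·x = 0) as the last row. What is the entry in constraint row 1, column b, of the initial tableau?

Constraint 1 has coefficient 6 on b.

6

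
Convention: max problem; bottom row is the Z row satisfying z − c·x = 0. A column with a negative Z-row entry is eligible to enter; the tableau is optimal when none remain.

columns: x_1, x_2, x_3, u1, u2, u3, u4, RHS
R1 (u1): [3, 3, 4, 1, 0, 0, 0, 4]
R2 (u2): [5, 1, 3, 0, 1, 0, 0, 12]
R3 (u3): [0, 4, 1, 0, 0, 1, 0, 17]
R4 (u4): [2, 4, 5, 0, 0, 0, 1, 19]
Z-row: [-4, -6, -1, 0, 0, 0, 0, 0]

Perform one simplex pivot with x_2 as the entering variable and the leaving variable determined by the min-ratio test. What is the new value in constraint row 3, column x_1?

Ratio test on column x_2 — row 1: 4/3 = 4/3; row 2: 12/1 = 12; row 3: 17/4 = 17/4; row 4: 19/4 = 19/4. Minimum is 4/3 at row 1 (u1 leaves); pivot element 3.
Divide row 1 by 3; eliminate column x_2 from the other rows.
Row 3 update in column x_1: 0 − 4·1 = -4.

-4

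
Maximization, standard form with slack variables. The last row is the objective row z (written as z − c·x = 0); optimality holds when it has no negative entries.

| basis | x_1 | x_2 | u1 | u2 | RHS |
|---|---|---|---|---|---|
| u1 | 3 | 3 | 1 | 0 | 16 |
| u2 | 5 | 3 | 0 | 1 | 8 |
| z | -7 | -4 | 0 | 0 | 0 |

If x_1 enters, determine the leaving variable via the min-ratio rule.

Column x_1 entries and ratios — u1: 16/3 = 16/3; u2: 8/5 = 8/5.
Smallest ratio is 8/5 in the row of u2, so u2 leaves.

u2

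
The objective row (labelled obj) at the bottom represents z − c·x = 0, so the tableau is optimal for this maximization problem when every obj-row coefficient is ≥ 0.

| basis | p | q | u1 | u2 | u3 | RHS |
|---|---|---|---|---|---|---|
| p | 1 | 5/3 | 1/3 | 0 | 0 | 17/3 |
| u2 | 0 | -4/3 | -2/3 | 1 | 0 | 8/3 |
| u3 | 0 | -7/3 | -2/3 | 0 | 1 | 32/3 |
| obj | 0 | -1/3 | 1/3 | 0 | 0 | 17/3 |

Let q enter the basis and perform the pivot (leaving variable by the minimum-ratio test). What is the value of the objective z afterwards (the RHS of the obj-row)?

Ratio test on column q — row 1: (17/3)/(5/3) = 17/5; row 2: entry -4/3 ≤ 0; row 3: entry -7/3 ≤ 0. Minimum is 17/5 at row 1 (p leaves); pivot element 5/3.
Pivot on row 1; the obj-row RHS becomes 17/3 − (-1/3)·(17/5) = 34/5.

34/5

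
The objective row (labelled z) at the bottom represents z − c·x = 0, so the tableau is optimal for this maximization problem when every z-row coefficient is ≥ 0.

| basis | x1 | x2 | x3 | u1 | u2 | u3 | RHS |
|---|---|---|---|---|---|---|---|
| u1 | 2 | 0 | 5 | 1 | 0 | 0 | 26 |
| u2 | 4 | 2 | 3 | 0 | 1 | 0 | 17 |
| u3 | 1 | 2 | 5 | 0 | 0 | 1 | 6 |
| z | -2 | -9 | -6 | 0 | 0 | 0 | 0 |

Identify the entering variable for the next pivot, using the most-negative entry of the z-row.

x2

Negative z-row entries: x1: -2, x2: -9, x3: -6.
The most negative is -9 in column x2, so x2 enters.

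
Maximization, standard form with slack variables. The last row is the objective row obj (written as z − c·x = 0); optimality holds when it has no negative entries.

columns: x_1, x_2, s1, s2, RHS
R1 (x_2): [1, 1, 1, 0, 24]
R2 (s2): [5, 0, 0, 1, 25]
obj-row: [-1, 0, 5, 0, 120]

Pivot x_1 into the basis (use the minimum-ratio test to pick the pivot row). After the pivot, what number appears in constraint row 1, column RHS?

19

Ratio test on column x_1 — row 1: 24/1 = 24; row 2: 25/5 = 5. Minimum is 5 at row 2 (s2 leaves); pivot element 5.
Divide row 2 by 5; eliminate column x_1 from the other rows.
Row 1 update in column RHS: 24 − 1·5 = 19.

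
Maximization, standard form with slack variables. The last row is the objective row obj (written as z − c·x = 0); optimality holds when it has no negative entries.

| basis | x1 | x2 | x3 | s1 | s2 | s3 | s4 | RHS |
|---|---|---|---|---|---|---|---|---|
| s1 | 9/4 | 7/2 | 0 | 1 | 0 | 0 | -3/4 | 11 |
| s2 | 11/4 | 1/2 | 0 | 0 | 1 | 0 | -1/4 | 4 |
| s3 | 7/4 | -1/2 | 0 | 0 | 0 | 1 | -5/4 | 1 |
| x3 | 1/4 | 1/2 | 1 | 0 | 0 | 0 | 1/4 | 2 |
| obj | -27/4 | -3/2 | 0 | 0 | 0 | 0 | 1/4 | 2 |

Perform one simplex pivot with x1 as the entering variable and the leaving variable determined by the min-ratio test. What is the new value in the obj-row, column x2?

-24/7

Ratio test on column x1 — row 1: 11/(9/4) = 44/9; row 2: 4/(11/4) = 16/11; row 3: 1/(7/4) = 4/7; row 4: 2/(1/4) = 8. Minimum is 4/7 at row 3 (s3 leaves); pivot element 7/4.
Divide row 3 by 7/4; eliminate column x1 from the other rows.
obj-row update in column x2: -3/2 − (-27/4)·(-2/7) = -24/7.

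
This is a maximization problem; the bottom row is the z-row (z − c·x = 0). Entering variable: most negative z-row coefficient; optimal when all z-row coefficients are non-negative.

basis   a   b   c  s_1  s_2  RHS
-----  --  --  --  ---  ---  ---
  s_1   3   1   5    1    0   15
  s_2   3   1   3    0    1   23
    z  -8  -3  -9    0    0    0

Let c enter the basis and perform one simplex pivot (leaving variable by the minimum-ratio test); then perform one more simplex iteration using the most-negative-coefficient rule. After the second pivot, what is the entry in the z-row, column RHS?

40

Ratio test on column c — row 1: 15/5 = 3; row 2: 23/3 = 23/3. Minimum is 3 at row 1 (s_1 leaves); pivot element 5.
Divide row 1 by 5; eliminate column c from the other rows.
Second iteration: most negative z-row entry is -13/5 in column a, so a enters.
Ratio test on column a — row 1: 3/(3/5) = 5; row 2: 14/(6/5) = 35/3. Minimum is 5 at row 1 (c leaves); pivot element 3/5.
Divide row 1 by 3/5; eliminate column a from the other rows.
After both pivots, the entry at the z-row, column RHS is 40.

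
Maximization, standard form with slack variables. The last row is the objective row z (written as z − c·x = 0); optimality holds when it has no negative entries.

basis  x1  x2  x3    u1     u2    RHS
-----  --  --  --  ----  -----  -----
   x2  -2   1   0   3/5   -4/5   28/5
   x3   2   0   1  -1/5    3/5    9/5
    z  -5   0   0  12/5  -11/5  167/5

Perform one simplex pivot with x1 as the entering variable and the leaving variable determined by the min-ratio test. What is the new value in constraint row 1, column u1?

2/5

Ratio test on column x1 — row 1: entry -2 ≤ 0; row 2: (9/5)/2 = 9/10. Minimum is 9/10 at row 2 (x3 leaves); pivot element 2.
Divide row 2 by 2; eliminate column x1 from the other rows.
Row 1 update in column u1: 3/5 − (-2)·(-1/10) = 2/5.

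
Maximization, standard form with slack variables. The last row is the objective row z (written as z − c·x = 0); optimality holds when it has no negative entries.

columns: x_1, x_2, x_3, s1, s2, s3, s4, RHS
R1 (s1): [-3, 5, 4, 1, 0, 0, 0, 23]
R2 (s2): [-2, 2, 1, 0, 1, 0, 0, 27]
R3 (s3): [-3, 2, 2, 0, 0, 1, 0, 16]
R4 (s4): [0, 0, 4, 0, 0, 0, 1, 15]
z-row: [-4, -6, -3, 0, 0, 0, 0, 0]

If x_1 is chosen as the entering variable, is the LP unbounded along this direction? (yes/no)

yes

Every constraint-row entry in column x_1 is ≤ 0, so increasing x_1 is unbounded.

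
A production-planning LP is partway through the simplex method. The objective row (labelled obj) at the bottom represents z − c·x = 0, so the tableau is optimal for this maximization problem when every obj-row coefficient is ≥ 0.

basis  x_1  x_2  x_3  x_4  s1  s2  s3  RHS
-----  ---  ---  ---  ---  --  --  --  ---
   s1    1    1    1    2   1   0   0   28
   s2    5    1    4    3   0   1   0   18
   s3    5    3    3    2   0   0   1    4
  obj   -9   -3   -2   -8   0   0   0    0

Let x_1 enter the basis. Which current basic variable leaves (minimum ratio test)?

Column x_1 entries and ratios — s1: 28/1 = 28; s2: 18/5 = 18/5; s3: 4/5 = 4/5.
Smallest ratio is 4/5 in the row of s3, so s3 leaves.

s3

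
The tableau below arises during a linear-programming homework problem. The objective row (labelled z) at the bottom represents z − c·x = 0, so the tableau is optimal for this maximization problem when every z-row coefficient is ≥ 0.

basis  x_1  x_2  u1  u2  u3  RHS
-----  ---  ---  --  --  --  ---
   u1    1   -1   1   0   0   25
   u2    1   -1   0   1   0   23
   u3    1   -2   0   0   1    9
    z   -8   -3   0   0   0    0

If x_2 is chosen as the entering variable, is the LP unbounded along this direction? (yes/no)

yes

Every constraint-row entry in column x_2 is ≤ 0, so increasing x_2 is unbounded.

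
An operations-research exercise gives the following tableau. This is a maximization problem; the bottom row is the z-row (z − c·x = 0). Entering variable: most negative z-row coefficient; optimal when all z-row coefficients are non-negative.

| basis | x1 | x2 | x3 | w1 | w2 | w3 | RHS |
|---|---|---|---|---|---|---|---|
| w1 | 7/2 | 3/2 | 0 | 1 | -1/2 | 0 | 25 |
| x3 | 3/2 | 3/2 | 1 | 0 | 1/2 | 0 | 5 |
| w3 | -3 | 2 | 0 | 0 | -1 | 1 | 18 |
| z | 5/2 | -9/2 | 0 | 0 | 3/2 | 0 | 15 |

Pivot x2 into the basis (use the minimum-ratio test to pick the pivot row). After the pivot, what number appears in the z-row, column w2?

Ratio test on column x2 — row 1: 25/(3/2) = 50/3; row 2: 5/(3/2) = 10/3; row 3: 18/2 = 9. Minimum is 10/3 at row 2 (x3 leaves); pivot element 3/2.
Divide row 2 by 3/2; eliminate column x2 from the other rows.
z-row update in column w2: 3/2 − (-9/2)·(1/3) = 3.

3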